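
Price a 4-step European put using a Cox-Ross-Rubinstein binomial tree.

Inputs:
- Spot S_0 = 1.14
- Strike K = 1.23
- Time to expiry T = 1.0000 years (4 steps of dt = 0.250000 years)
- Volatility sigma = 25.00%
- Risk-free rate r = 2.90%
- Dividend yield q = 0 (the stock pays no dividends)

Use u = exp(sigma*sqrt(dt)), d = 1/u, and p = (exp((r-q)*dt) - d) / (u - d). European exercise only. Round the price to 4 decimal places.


Answer: Price = V(0,0) = 0.1499

Derivation:
dt = T/N = 0.250000
u = exp(sigma*sqrt(dt)) = 1.133148; d = 1/u = 0.882497
p = (exp((r-q)*dt) - d) / (u - d) = 0.497820
Discount per step: exp(-r*dt) = 0.992776
Stock lattice S(k, i) with i counting down-moves:
  k=0: S(0,0) = 1.1400
  k=1: S(1,0) = 1.2918; S(1,1) = 1.0060
  k=2: S(2,0) = 1.4638; S(2,1) = 1.1400; S(2,2) = 0.8878
  k=3: S(3,0) = 1.6587; S(3,1) = 1.2918; S(3,2) = 1.0060; S(3,3) = 0.7835
  k=4: S(4,0) = 1.8795; S(4,1) = 1.4638; S(4,2) = 1.1400; S(4,3) = 0.8878; S(4,4) = 0.6914
Terminal payoffs V(N, i) = max(K - S_T, 0):
  V(4,0) = 0.000000; V(4,1) = 0.000000; V(4,2) = 0.090000; V(4,3) = 0.342167; V(4,4) = 0.538555
Backward induction: V(k, i) = exp(-r*dt) * [p * V(k+1, i) + (1-p) * V(k+1, i+1)].
  V(3,0) = exp(-r*dt) * [p*0.000000 + (1-p)*0.000000] = 0.000000
  V(3,1) = exp(-r*dt) * [p*0.000000 + (1-p)*0.090000] = 0.044870
  V(3,2) = exp(-r*dt) * [p*0.090000 + (1-p)*0.342167] = 0.215068
  V(3,3) = exp(-r*dt) * [p*0.342167 + (1-p)*0.538555] = 0.437605
  V(2,0) = exp(-r*dt) * [p*0.000000 + (1-p)*0.044870] = 0.022370
  V(2,1) = exp(-r*dt) * [p*0.044870 + (1-p)*0.215068] = 0.129398
  V(2,2) = exp(-r*dt) * [p*0.215068 + (1-p)*0.437605] = 0.324461
  V(1,0) = exp(-r*dt) * [p*0.022370 + (1-p)*0.129398] = 0.075568
  V(1,1) = exp(-r*dt) * [p*0.129398 + (1-p)*0.324461] = 0.225712
  V(0,0) = exp(-r*dt) * [p*0.075568 + (1-p)*0.225712] = 0.149877


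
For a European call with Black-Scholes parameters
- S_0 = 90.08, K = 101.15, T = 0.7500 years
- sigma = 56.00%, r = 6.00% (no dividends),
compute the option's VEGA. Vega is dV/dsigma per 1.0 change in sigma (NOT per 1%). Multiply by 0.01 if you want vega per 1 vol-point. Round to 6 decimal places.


Answer: Vega = 30.978197

Derivation:
d1 = 0.0962805821; d2 = -0.3886936441
phi(d1) = 0.3970974714; exp(-qT) = 1.0000000000; exp(-rT) = 0.9559974818
Vega = S * exp(-qT) * phi(d1) * sqrt(T) = 90.0800 * 1.0000000000 * 0.3970974714 * 0.8660254038 = 30.978197


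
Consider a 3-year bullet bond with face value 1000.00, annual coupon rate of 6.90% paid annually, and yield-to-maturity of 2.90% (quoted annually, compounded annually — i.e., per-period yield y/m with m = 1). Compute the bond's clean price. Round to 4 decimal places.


Coupon per period c = face * coupon_rate / m = 69.000000
Periods per year m = 1; per-period yield y/m = 0.029000
Number of cashflows N = 3
Cashflows (t years, CF_t, discount factor 1/(1+y/m)^(m*t), PV):
  t = 1.0000: CF_t = 69.000000, DF = 0.971817, PV = 67.055394
  t = 2.0000: CF_t = 69.000000, DF = 0.944429, PV = 65.165591
  t = 3.0000: CF_t = 1069.000000, DF = 0.917812, PV = 981.141354
Price P = sum_t PV_t = 1113.362339

Answer: Price = 1113.3623


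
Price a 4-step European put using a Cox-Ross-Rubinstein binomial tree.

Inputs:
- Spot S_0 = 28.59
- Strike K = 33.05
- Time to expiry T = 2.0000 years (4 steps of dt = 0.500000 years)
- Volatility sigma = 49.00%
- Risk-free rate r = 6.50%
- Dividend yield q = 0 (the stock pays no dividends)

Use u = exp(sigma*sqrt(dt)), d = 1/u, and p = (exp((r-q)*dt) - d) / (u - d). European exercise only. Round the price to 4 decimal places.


dt = T/N = 0.500000
u = exp(sigma*sqrt(dt)) = 1.414084; d = 1/u = 0.707171
p = (exp((r-q)*dt) - d) / (u - d) = 0.460965
Discount per step: exp(-r*dt) = 0.968022
Stock lattice S(k, i) with i counting down-moves:
  k=0: S(0,0) = 28.5900
  k=1: S(1,0) = 40.4287; S(1,1) = 20.2180
  k=2: S(2,0) = 57.1696; S(2,1) = 28.5900; S(2,2) = 14.2976
  k=3: S(3,0) = 80.8426; S(3,1) = 40.4287; S(3,2) = 20.2180; S(3,3) = 10.1109
  k=4: S(4,0) = 114.3183; S(4,1) = 57.1696; S(4,2) = 28.5900; S(4,3) = 14.2976; S(4,4) = 7.1501
Terminal payoffs V(N, i) = max(K - S_T, 0):
  V(4,0) = 0.000000; V(4,1) = 0.000000; V(4,2) = 4.460000; V(4,3) = 18.752390; V(4,4) = 25.899890
Backward induction: V(k, i) = exp(-r*dt) * [p * V(k+1, i) + (1-p) * V(k+1, i+1)].
  V(3,0) = exp(-r*dt) * [p*0.000000 + (1-p)*0.000000] = 0.000000
  V(3,1) = exp(-r*dt) * [p*0.000000 + (1-p)*4.460000] = 2.327217
  V(3,2) = exp(-r*dt) * [p*4.460000 + (1-p)*18.752390] = 11.775114
  V(3,3) = exp(-r*dt) * [p*18.752390 + (1-p)*25.899890] = 21.882283
  V(2,0) = exp(-r*dt) * [p*0.000000 + (1-p)*2.327217] = 1.214336
  V(2,1) = exp(-r*dt) * [p*2.327217 + (1-p)*11.775114] = 7.182687
  V(2,2) = exp(-r*dt) * [p*11.775114 + (1-p)*21.882283] = 16.672470
  V(1,0) = exp(-r*dt) * [p*1.214336 + (1-p)*7.182687] = 4.289775
  V(1,1) = exp(-r*dt) * [p*7.182687 + (1-p)*16.672470] = 11.904748
  V(0,0) = exp(-r*dt) * [p*4.289775 + (1-p)*11.904748] = 8.126073

Answer: Price = V(0,0) = 8.1261


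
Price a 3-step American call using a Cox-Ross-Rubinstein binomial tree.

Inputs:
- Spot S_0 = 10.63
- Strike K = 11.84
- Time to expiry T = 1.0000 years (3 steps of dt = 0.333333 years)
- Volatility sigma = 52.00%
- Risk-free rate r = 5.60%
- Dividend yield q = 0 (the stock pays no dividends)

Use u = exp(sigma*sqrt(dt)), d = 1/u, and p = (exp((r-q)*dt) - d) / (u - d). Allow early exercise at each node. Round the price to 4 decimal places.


dt = T/N = 0.333333
u = exp(sigma*sqrt(dt)) = 1.350159; d = 1/u = 0.740654
p = (exp((r-q)*dt) - d) / (u - d) = 0.456417
Discount per step: exp(-r*dt) = 0.981506
Stock lattice S(k, i) with i counting down-moves:
  k=0: S(0,0) = 10.6300
  k=1: S(1,0) = 14.3522; S(1,1) = 7.8731
  k=2: S(2,0) = 19.3777; S(2,1) = 10.6300; S(2,2) = 5.8313
  k=3: S(3,0) = 26.1630; S(3,1) = 14.3522; S(3,2) = 7.8731; S(3,3) = 4.3190
Terminal payoffs V(N, i) = max(S_T - K, 0):
  V(3,0) = 14.323011; V(3,1) = 2.512187; V(3,2) = 0.000000; V(3,3) = 0.000000
Backward induction: V(k, i) = exp(-r*dt) * [p * V(k+1, i) + (1-p) * V(k+1, i+1)]; then take max(V_cont, immediate exercise) for American.
  V(2,0) = exp(-r*dt) * [p*14.323011 + (1-p)*2.512187] = 7.756693; exercise = 7.537730; V(2,0) = max -> 7.756693
  V(2,1) = exp(-r*dt) * [p*2.512187 + (1-p)*0.000000] = 1.125399; exercise = 0.000000; V(2,1) = max -> 1.125399
  V(2,2) = exp(-r*dt) * [p*0.000000 + (1-p)*0.000000] = 0.000000; exercise = 0.000000; V(2,2) = max -> 0.000000
  V(1,0) = exp(-r*dt) * [p*7.756693 + (1-p)*1.125399] = 4.075247; exercise = 2.512187; V(1,0) = max -> 4.075247
  V(1,1) = exp(-r*dt) * [p*1.125399 + (1-p)*0.000000] = 0.504152; exercise = 0.000000; V(1,1) = max -> 0.504152
  V(0,0) = exp(-r*dt) * [p*4.075247 + (1-p)*0.504152] = 2.094593; exercise = 0.000000; V(0,0) = max -> 2.094593

Answer: Price = V(0,0) = 2.0946


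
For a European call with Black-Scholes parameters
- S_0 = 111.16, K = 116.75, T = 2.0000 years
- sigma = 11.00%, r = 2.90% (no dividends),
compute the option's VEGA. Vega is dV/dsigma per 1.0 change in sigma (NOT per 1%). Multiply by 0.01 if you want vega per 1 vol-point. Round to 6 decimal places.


Answer: Vega = 62.144547

Derivation:
d1 = 0.1352226546; d2 = -0.0203408373
phi(d1) = 0.3953115399; exp(-qT) = 1.0000000000; exp(-rT) = 0.9436499474
Vega = S * exp(-qT) * phi(d1) * sqrt(T) = 111.1600 * 1.0000000000 * 0.3953115399 * 1.4142135624 = 62.144547


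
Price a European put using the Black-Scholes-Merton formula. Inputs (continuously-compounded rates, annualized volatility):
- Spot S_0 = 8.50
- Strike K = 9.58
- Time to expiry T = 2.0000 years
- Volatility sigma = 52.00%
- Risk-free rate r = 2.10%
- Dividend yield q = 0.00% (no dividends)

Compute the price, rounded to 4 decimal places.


d1 = (ln(S/K) + (r - q + 0.5*sigma^2) * T) / (sigma * sqrt(T)) = 0.26215790
d2 = d1 - sigma * sqrt(T) = -0.47323316
exp(-rT) = 0.95886978; exp(-qT) = 1.00000000
P = K * exp(-rT) * N(-d2) - S_0 * exp(-qT) * N(-d1)
N(-d1) = 0.39659986; N(-d2) = 0.68197658
P = 9.5800 * 0.95886978 * 0.68197658 - 8.5000 * 1.00000000 * 0.39659986 = 2.8935

Answer: Price = 2.8935


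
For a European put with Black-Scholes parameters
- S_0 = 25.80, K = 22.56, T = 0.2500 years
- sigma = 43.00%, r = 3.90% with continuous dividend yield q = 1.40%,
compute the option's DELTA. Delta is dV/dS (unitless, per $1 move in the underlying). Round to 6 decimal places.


d1 = 0.7607375130; d2 = 0.5457375130
phi(d1) = 0.2987048505; exp(-qT) = 0.9965061179; exp(-rT) = 0.9902973771
N(-d1) = 0.2234069319
Delta = -exp(-qT) * N(-d1) = -0.9965061179 * 0.2234069319 = -0.222626

Answer: Delta = -0.222626


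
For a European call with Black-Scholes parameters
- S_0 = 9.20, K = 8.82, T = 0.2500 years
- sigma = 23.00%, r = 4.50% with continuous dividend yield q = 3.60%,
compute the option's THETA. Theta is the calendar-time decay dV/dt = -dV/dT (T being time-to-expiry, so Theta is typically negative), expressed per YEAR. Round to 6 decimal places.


d1 = 0.4438618612; d2 = 0.3288618612
phi(d1) = 0.3615173626; exp(-qT) = 0.9910403788; exp(-rT) = 0.9888130446
Theta = -S*exp(-qT)*phi(d1)*sigma/(2*sqrt(T)) - r*K*exp(-rT)*N(d2) + q*S*exp(-qT)*N(d1)
N(d1) = 0.6714287700; N(d2) = 0.6288699487; sqrt(T) = 0.5000000000
Term 1 = -9.2000 * 0.9910403788 * 0.3615173626 * 0.2300 / (2 * 0.5000000000) = -0.7581168912
Term 2 = -0.0450 * 8.8200 * 0.9888130446 * 0.6288699487 = -0.2468062355
Term 3 = 0.0360 * 9.2000 * 0.9910403788 * 0.6714287700 = 0.2203847931
Theta = -0.7581168912 + (-0.2468062355) + (0.2203847931) = -0.784538

Answer: Theta = -0.784538


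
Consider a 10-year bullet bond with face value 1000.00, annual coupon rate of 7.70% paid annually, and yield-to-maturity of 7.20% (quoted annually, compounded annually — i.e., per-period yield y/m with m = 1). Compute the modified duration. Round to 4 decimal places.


Coupon per period c = face * coupon_rate / m = 77.000000
Periods per year m = 1; per-period yield y/m = 0.072000
Number of cashflows N = 10
Cashflows (t years, CF_t, discount factor 1/(1+y/m)^(m*t), PV):
  t = 1.0000: CF_t = 77.000000, DF = 0.932836, PV = 71.828358
  t = 2.0000: CF_t = 77.000000, DF = 0.870183, PV = 67.004065
  t = 3.0000: CF_t = 77.000000, DF = 0.811738, PV = 62.503792
  t = 4.0000: CF_t = 77.000000, DF = 0.757218, PV = 58.305777
  t = 5.0000: CF_t = 77.000000, DF = 0.706360, PV = 54.389717
  t = 6.0000: CF_t = 77.000000, DF = 0.658918, PV = 50.736676
  t = 7.0000: CF_t = 77.000000, DF = 0.614662, PV = 47.328989
  t = 8.0000: CF_t = 77.000000, DF = 0.573379, PV = 44.150176
  t = 9.0000: CF_t = 77.000000, DF = 0.534868, PV = 41.184866
  t = 10.0000: CF_t = 1077.000000, DF = 0.498944, PV = 537.363111
Price P = sum_t PV_t = 1034.795528
First compute Macaulay numerator sum_t t * PV_t:
  t * PV_t at t = 1.0000: 71.828358
  t * PV_t at t = 2.0000: 134.008131
  t * PV_t at t = 3.0000: 187.511377
  t * PV_t at t = 4.0000: 233.223106
  t * PV_t at t = 5.0000: 271.948585
  t * PV_t at t = 6.0000: 304.420057
  t * PV_t at t = 7.0000: 331.302923
  t * PV_t at t = 8.0000: 353.201411
  t * PV_t at t = 9.0000: 370.663794
  t * PV_t at t = 10.0000: 5373.631112
Macaulay duration D = 7631.738854 / 1034.795528 = 7.375118
Modified duration = D / (1 + y/m) = 7.375118 / (1 + 0.072000) = 6.879774

Answer: Modified duration = 6.8798


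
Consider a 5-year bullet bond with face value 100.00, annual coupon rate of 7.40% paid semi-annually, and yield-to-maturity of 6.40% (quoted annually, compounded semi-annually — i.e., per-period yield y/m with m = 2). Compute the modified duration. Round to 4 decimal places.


Coupon per period c = face * coupon_rate / m = 3.700000
Periods per year m = 2; per-period yield y/m = 0.032000
Number of cashflows N = 10
Cashflows (t years, CF_t, discount factor 1/(1+y/m)^(m*t), PV):
  t = 0.5000: CF_t = 3.700000, DF = 0.968992, PV = 3.585271
  t = 1.0000: CF_t = 3.700000, DF = 0.938946, PV = 3.474100
  t = 1.5000: CF_t = 3.700000, DF = 0.909831, PV = 3.366376
  t = 2.0000: CF_t = 3.700000, DF = 0.881620, PV = 3.261992
  t = 2.5000: CF_t = 3.700000, DF = 0.854283, PV = 3.160845
  t = 3.0000: CF_t = 3.700000, DF = 0.827793, PV = 3.062835
  t = 3.5000: CF_t = 3.700000, DF = 0.802125, PV = 2.967863
  t = 4.0000: CF_t = 3.700000, DF = 0.777253, PV = 2.875836
  t = 4.5000: CF_t = 3.700000, DF = 0.753152, PV = 2.786663
  t = 5.0000: CF_t = 103.700000, DF = 0.729799, PV = 75.680115
Price P = sum_t PV_t = 104.221897
First compute Macaulay numerator sum_t t * PV_t:
  t * PV_t at t = 0.5000: 1.792636
  t * PV_t at t = 1.0000: 3.474100
  t * PV_t at t = 1.5000: 5.049564
  t * PV_t at t = 2.0000: 6.523985
  t * PV_t at t = 2.5000: 7.902113
  t * PV_t at t = 3.0000: 9.188504
  t * PV_t at t = 3.5000: 10.387520
  t * PV_t at t = 4.0000: 11.503345
  t * PV_t at t = 4.5000: 12.539983
  t * PV_t at t = 5.0000: 378.400575
Macaulay duration D = 446.762325 / 104.221897 = 4.286646
Modified duration = D / (1 + y/m) = 4.286646 / (1 + 0.032000) = 4.153726

Answer: Modified duration = 4.1537


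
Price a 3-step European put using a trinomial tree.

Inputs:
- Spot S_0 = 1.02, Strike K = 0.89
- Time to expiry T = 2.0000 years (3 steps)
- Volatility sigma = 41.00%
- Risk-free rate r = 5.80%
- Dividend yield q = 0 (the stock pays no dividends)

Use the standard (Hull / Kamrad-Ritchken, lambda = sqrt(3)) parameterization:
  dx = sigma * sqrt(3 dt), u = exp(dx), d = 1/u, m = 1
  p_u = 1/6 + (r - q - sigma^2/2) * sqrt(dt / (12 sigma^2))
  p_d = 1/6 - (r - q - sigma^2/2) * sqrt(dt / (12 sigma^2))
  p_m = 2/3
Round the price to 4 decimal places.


dt = T/N = 0.666667; dx = sigma*sqrt(3*dt) = 0.579828
u = exp(dx) = 1.785730; d = 1/u = 0.559995
p_u = 0.151691, p_m = 0.666667, p_d = 0.181642
Discount per step: exp(-r*dt) = 0.962071
Stock lattice S(k, j) with j the centered position index:
  k=0: S(0,+0) = 1.0200
  k=1: S(1,-1) = 0.5712; S(1,+0) = 1.0200; S(1,+1) = 1.8214
  k=2: S(2,-2) = 0.3199; S(2,-1) = 0.5712; S(2,+0) = 1.0200; S(2,+1) = 1.8214; S(2,+2) = 3.2526
  k=3: S(3,-3) = 0.1791; S(3,-2) = 0.3199; S(3,-1) = 0.5712; S(3,+0) = 1.0200; S(3,+1) = 1.8214; S(3,+2) = 3.2526; S(3,+3) = 5.8083
Terminal payoffs V(N, j) = max(K - S_T, 0):
  V(3,-3) = 0.710877; V(3,-2) = 0.570134; V(3,-1) = 0.318805; V(3,+0) = 0.000000; V(3,+1) = 0.000000; V(3,+2) = 0.000000; V(3,+3) = 0.000000
Backward induction: V(k, j) = exp(-r*dt) * [p_u * V(k+1, j+1) + p_m * V(k+1, j) + p_d * V(k+1, j-1)]
  V(2,-2) = exp(-r*dt) * [p_u*0.318805 + p_m*0.570134 + p_d*0.710877] = 0.536426
  V(2,-1) = exp(-r*dt) * [p_u*0.000000 + p_m*0.318805 + p_d*0.570134] = 0.304108
  V(2,+0) = exp(-r*dt) * [p_u*0.000000 + p_m*0.000000 + p_d*0.318805] = 0.055712
  V(2,+1) = exp(-r*dt) * [p_u*0.000000 + p_m*0.000000 + p_d*0.000000] = 0.000000
  V(2,+2) = exp(-r*dt) * [p_u*0.000000 + p_m*0.000000 + p_d*0.000000] = 0.000000
  V(1,-1) = exp(-r*dt) * [p_u*0.055712 + p_m*0.304108 + p_d*0.536426] = 0.296922
  V(1,+0) = exp(-r*dt) * [p_u*0.000000 + p_m*0.055712 + p_d*0.304108] = 0.088876
  V(1,+1) = exp(-r*dt) * [p_u*0.000000 + p_m*0.000000 + p_d*0.055712] = 0.009736
  V(0,+0) = exp(-r*dt) * [p_u*0.009736 + p_m*0.088876 + p_d*0.296922] = 0.110312

Answer: Price = V(0,0) = 0.1103


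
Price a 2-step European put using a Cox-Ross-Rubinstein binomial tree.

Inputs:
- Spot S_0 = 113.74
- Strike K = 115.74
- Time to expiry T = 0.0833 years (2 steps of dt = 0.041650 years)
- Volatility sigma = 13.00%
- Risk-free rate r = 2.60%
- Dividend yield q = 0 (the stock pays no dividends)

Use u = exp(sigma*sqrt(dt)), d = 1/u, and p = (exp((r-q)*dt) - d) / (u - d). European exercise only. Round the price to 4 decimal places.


dt = T/N = 0.041650
u = exp(sigma*sqrt(dt)) = 1.026886; d = 1/u = 0.973818
p = (exp((r-q)*dt) - d) / (u - d) = 0.513785
Discount per step: exp(-r*dt) = 0.998918
Stock lattice S(k, i) with i counting down-moves:
  k=0: S(0,0) = 113.7400
  k=1: S(1,0) = 116.7980; S(1,1) = 110.7621
  k=2: S(2,0) = 119.9382; S(2,1) = 113.7400; S(2,2) = 107.8621
Terminal payoffs V(N, i) = max(K - S_T, 0):
  V(2,0) = 0.000000; V(2,1) = 2.000000; V(2,2) = 7.877909
Backward induction: V(k, i) = exp(-r*dt) * [p * V(k+1, i) + (1-p) * V(k+1, i+1)].
  V(1,0) = exp(-r*dt) * [p*0.000000 + (1-p)*2.000000] = 0.971378
  V(1,1) = exp(-r*dt) * [p*2.000000 + (1-p)*7.877909] = 4.852671
  V(0,0) = exp(-r*dt) * [p*0.971378 + (1-p)*4.852671] = 2.855429

Answer: Price = V(0,0) = 2.8554


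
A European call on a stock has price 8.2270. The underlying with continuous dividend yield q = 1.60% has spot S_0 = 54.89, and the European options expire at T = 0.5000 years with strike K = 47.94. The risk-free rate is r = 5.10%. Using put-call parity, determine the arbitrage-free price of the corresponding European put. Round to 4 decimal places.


Put-call parity: C - P = S_0 * exp(-qT) - K * exp(-rT).
S_0 * exp(-qT) = 54.8900 * 0.99203191 = 54.45263181
K * exp(-rT) = 47.9400 * 0.97482238 = 46.73298485
P = C - S*exp(-qT) + K*exp(-rT)
P = 8.2270 - 54.45263181 + 46.73298485 = 0.5074

Answer: Put price = 0.5074


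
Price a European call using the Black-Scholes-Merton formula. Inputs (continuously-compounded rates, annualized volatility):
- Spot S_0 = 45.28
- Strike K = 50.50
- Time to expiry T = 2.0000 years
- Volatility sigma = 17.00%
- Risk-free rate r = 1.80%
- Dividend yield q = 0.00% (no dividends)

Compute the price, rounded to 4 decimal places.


d1 = (ln(S/K) + (r - q + 0.5*sigma^2) * T) / (sigma * sqrt(T)) = -0.18388063
d2 = d1 - sigma * sqrt(T) = -0.42429694
exp(-rT) = 0.96464029; exp(-qT) = 1.00000000
C = S_0 * exp(-qT) * N(d1) - K * exp(-rT) * N(d2)
N(d1) = 0.42705355; N(d2) = 0.33567464
C = 45.2800 * 1.00000000 * 0.42705355 - 50.5000 * 0.96464029 * 0.33567464 = 2.9848

Answer: Price = 2.9848


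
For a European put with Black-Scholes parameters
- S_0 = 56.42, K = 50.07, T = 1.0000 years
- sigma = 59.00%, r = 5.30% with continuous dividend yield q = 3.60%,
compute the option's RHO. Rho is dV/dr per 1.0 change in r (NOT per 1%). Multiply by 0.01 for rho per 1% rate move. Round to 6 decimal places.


Answer: Rho = -24.950699

Derivation:
d1 = 0.5261892868; d2 = -0.0638107132
phi(d1) = 0.3473660639; exp(-qT) = 0.9646402935; exp(-rT) = 0.9483800125
N(-d2) = 0.5254395261
Rho = -K*T*exp(-rT)*N(-d2) = -50.0700 * 1.0000 * 0.9483800125 * 0.5254395261 = -24.950699


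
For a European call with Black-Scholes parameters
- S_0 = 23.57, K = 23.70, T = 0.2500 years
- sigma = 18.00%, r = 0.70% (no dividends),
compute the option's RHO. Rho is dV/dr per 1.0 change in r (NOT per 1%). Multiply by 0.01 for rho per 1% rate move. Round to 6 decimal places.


d1 = 0.0033296534; d2 = -0.0866703466
phi(d1) = 0.3989400690; exp(-qT) = 1.0000000000; exp(-rT) = 0.9982515304
N(d2) = 0.4654667738
Rho = K*T*exp(-rT)*N(d2) = 23.7000 * 0.2500 * 0.9982515304 * 0.4654667738 = 2.753069

Answer: Rho = 2.753069


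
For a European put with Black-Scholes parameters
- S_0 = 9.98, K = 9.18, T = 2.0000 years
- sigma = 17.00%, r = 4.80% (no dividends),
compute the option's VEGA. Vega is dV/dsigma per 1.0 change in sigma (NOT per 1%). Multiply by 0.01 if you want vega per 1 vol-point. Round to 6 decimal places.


d1 = 0.8670621785; d2 = 0.6266458729
phi(d1) = 0.2739425287; exp(-qT) = 1.0000000000; exp(-rT) = 0.9084640161
Vega = S * exp(-qT) * phi(d1) * sqrt(T) = 9.9800 * 1.0000000000 * 0.2739425287 * 1.4142135624 = 3.866384

Answer: Vega = 3.866384


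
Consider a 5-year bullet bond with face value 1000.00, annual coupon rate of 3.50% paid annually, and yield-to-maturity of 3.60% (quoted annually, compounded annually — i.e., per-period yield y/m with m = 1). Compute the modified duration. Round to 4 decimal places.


Answer: Modified duration = 4.5099

Derivation:
Coupon per period c = face * coupon_rate / m = 35.000000
Periods per year m = 1; per-period yield y/m = 0.036000
Number of cashflows N = 5
Cashflows (t years, CF_t, discount factor 1/(1+y/m)^(m*t), PV):
  t = 1.0000: CF_t = 35.000000, DF = 0.965251, PV = 33.783784
  t = 2.0000: CF_t = 35.000000, DF = 0.931709, PV = 32.609830
  t = 3.0000: CF_t = 35.000000, DF = 0.899333, PV = 31.476670
  t = 4.0000: CF_t = 35.000000, DF = 0.868082, PV = 30.382886
  t = 5.0000: CF_t = 1035.000000, DF = 0.837917, PV = 867.244537
Price P = sum_t PV_t = 995.497706
First compute Macaulay numerator sum_t t * PV_t:
  t * PV_t at t = 1.0000: 33.783784
  t * PV_t at t = 2.0000: 65.219660
  t * PV_t at t = 3.0000: 94.430009
  t * PV_t at t = 4.0000: 121.531544
  t * PV_t at t = 5.0000: 4336.222685
Macaulay duration D = 4651.187681 / 995.497706 = 4.672223
Modified duration = D / (1 + y/m) = 4.672223 / (1 + 0.036000) = 4.509868


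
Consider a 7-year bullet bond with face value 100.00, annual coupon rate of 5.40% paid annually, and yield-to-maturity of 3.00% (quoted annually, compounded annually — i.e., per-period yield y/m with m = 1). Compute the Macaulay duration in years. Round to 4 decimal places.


Answer: Macaulay duration = 6.0874 years

Derivation:
Coupon per period c = face * coupon_rate / m = 5.400000
Periods per year m = 1; per-period yield y/m = 0.030000
Number of cashflows N = 7
Cashflows (t years, CF_t, discount factor 1/(1+y/m)^(m*t), PV):
  t = 1.0000: CF_t = 5.400000, DF = 0.970874, PV = 5.242718
  t = 2.0000: CF_t = 5.400000, DF = 0.942596, PV = 5.090018
  t = 3.0000: CF_t = 5.400000, DF = 0.915142, PV = 4.941765
  t = 4.0000: CF_t = 5.400000, DF = 0.888487, PV = 4.797830
  t = 5.0000: CF_t = 5.400000, DF = 0.862609, PV = 4.658087
  t = 6.0000: CF_t = 5.400000, DF = 0.837484, PV = 4.522415
  t = 7.0000: CF_t = 105.400000, DF = 0.813092, PV = 85.699845
Price P = sum_t PV_t = 114.952679
Macaulay numerator sum_t t * PV_t:
  t * PV_t at t = 1.0000: 5.242718
  t * PV_t at t = 2.0000: 10.180036
  t * PV_t at t = 3.0000: 14.825295
  t * PV_t at t = 4.0000: 19.191320
  t * PV_t at t = 5.0000: 23.290437
  t * PV_t at t = 6.0000: 27.134490
  t * PV_t at t = 7.0000: 599.898917
Macaulay duration D = (sum_t t * PV_t) / P = 699.763214 / 114.952679 = 6.087402


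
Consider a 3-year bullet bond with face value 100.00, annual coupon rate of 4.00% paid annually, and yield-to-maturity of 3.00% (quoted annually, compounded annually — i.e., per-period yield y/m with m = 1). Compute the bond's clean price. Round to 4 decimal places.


Answer: Price = 102.8286

Derivation:
Coupon per period c = face * coupon_rate / m = 4.000000
Periods per year m = 1; per-period yield y/m = 0.030000
Number of cashflows N = 3
Cashflows (t years, CF_t, discount factor 1/(1+y/m)^(m*t), PV):
  t = 1.0000: CF_t = 4.000000, DF = 0.970874, PV = 3.883495
  t = 2.0000: CF_t = 4.000000, DF = 0.942596, PV = 3.770384
  t = 3.0000: CF_t = 104.000000, DF = 0.915142, PV = 95.174733
Price P = sum_t PV_t = 102.828611


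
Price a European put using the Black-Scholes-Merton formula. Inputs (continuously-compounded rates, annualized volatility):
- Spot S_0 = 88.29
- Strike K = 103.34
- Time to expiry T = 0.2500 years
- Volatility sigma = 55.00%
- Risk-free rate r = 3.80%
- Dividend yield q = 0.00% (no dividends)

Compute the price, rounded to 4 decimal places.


Answer: Price = 18.9216

Derivation:
d1 = (ln(S/K) + (r - q + 0.5*sigma^2) * T) / (sigma * sqrt(T)) = -0.40030972
d2 = d1 - sigma * sqrt(T) = -0.67530972
exp(-rT) = 0.99054498; exp(-qT) = 1.00000000
P = K * exp(-rT) * N(-d2) - S_0 * exp(-qT) * N(-d1)
N(-d1) = 0.65553579; N(-d2) = 0.75026049
P = 103.3400 * 0.99054498 * 0.75026049 - 88.2900 * 1.00000000 * 0.65553579 = 18.9216


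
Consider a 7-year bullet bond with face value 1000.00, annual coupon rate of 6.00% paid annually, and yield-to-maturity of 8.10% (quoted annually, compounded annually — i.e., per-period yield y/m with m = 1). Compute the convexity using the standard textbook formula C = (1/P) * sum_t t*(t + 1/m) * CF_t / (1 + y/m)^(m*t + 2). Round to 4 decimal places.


Coupon per period c = face * coupon_rate / m = 60.000000
Periods per year m = 1; per-period yield y/m = 0.081000
Number of cashflows N = 7
Cashflows (t years, CF_t, discount factor 1/(1+y/m)^(m*t), PV):
  t = 1.0000: CF_t = 60.000000, DF = 0.925069, PV = 55.504163
  t = 2.0000: CF_t = 60.000000, DF = 0.855753, PV = 51.345201
  t = 3.0000: CF_t = 60.000000, DF = 0.791631, PV = 47.497874
  t = 4.0000: CF_t = 60.000000, DF = 0.732314, PV = 43.938829
  t = 5.0000: CF_t = 60.000000, DF = 0.677441, PV = 40.646465
  t = 6.0000: CF_t = 60.000000, DF = 0.626680, PV = 37.600800
  t = 7.0000: CF_t = 1060.000000, DF = 0.579722, PV = 614.505830
Price P = sum_t PV_t = 891.039162
Convexity numerator sum_t t*(t + 1/m) * CF_t / (1+y/m)^(m*t + 2):
  t = 1.0000: term = 94.995747
  t = 2.0000: term = 263.632972
  t = 3.0000: term = 487.757579
  t = 4.0000: term = 752.016003
  t = 5.0000: term = 1043.500466
  t = 6.0000: term = 1351.434461
  t = 7.0000: term = 29448.463953
Convexity = (1/P) * sum = 33441.801182 / 891.039162 = 37.531236

Answer: Convexity = 37.5312


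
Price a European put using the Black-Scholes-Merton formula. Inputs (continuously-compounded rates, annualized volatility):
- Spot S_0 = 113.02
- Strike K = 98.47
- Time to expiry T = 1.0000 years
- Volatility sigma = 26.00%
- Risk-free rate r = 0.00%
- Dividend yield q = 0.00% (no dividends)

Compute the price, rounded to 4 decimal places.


d1 = (ln(S/K) + (r - q + 0.5*sigma^2) * T) / (sigma * sqrt(T)) = 0.66004947
d2 = d1 - sigma * sqrt(T) = 0.40004947
exp(-rT) = 1.00000000; exp(-qT) = 1.00000000
P = K * exp(-rT) * N(-d2) - S_0 * exp(-qT) * N(-d1)
N(-d1) = 0.25461104; N(-d2) = 0.34456004
P = 98.4700 * 1.00000000 * 0.34456004 - 113.0200 * 1.00000000 * 0.25461104 = 5.1527

Answer: Price = 5.1527


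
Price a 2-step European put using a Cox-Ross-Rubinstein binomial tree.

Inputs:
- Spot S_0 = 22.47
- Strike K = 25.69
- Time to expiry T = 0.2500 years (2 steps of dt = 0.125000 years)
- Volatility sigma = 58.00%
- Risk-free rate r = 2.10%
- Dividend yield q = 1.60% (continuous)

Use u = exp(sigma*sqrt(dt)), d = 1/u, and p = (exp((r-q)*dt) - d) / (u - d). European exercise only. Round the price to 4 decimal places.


Answer: Price = V(0,0) = 4.8245

Derivation:
dt = T/N = 0.125000
u = exp(sigma*sqrt(dt)) = 1.227600; d = 1/u = 0.814598
p = (exp((r-q)*dt) - d) / (u - d) = 0.450427
Discount per step: exp(-r*dt) = 0.997378
Stock lattice S(k, i) with i counting down-moves:
  k=0: S(0,0) = 22.4700
  k=1: S(1,0) = 27.5842; S(1,1) = 18.3040
  k=2: S(2,0) = 33.8623; S(2,1) = 22.4700; S(2,2) = 14.9104
Terminal payoffs V(N, i) = max(K - S_T, 0):
  V(2,0) = 0.000000; V(2,1) = 3.220000; V(2,2) = 10.779597
Backward induction: V(k, i) = exp(-r*dt) * [p * V(k+1, i) + (1-p) * V(k+1, i+1)].
  V(1,0) = exp(-r*dt) * [p*0.000000 + (1-p)*3.220000] = 1.764985
  V(1,1) = exp(-r*dt) * [p*3.220000 + (1-p)*10.779597] = 7.355214
  V(0,0) = exp(-r*dt) * [p*1.764985 + (1-p)*7.355214] = 4.824540


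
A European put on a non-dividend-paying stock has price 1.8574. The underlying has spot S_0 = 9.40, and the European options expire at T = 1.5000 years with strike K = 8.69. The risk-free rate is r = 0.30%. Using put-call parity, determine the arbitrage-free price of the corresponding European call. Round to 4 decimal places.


Put-call parity: C - P = S_0 * exp(-qT) - K * exp(-rT).
S_0 * exp(-qT) = 9.4000 * 1.00000000 = 9.40000000
K * exp(-rT) = 8.6900 * 0.99551011 = 8.65098285
C = P + S*exp(-qT) - K*exp(-rT)
C = 1.8574 + 9.40000000 - 8.65098285 = 2.6064

Answer: Call price = 2.6064


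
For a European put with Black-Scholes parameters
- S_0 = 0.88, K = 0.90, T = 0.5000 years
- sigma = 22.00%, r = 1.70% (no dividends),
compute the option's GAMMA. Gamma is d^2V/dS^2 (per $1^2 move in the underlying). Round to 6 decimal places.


Answer: Gamma = 2.913991

Derivation:
d1 = -0.0120391734; d2 = -0.1676026653
phi(d1) = 0.3989133698; exp(-qT) = 1.0000000000; exp(-rT) = 0.9915360229
Gamma = exp(-qT) * phi(d1) / (S * sigma * sqrt(T)) = 1.0000000000 * 0.3989133698 / (0.8800 * 0.2200 * 0.7071067812) = 2.913991


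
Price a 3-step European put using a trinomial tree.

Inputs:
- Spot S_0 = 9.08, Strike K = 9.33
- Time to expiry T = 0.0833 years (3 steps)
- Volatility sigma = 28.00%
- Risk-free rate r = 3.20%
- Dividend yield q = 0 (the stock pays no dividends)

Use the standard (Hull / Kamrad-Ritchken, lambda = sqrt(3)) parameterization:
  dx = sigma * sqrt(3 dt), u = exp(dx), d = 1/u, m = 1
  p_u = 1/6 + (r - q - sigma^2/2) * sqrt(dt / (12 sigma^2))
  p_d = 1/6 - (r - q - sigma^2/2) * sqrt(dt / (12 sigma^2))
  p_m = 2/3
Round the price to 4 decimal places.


Answer: Price = V(0,0) = 0.4288

Derivation:
dt = T/N = 0.027767; dx = sigma*sqrt(3*dt) = 0.080813
u = exp(dx) = 1.084168; d = 1/u = 0.922366
p_u = 0.165430, p_m = 0.666667, p_d = 0.167904
Discount per step: exp(-r*dt) = 0.999112
Stock lattice S(k, j) with j the centered position index:
  k=0: S(0,+0) = 9.0800
  k=1: S(1,-1) = 8.3751; S(1,+0) = 9.0800; S(1,+1) = 9.8442
  k=2: S(2,-2) = 7.7249; S(2,-1) = 8.3751; S(2,+0) = 9.0800; S(2,+1) = 9.8442; S(2,+2) = 10.6728
  k=3: S(3,-3) = 7.1252; S(3,-2) = 7.7249; S(3,-1) = 8.3751; S(3,+0) = 9.0800; S(3,+1) = 9.8442; S(3,+2) = 10.6728; S(3,+3) = 11.5711
Terminal payoffs V(N, j) = max(K - S_T, 0):
  V(3,-3) = 2.204816; V(3,-2) = 1.605103; V(3,-1) = 0.954914; V(3,+0) = 0.250000; V(3,+1) = 0.000000; V(3,+2) = 0.000000; V(3,+3) = 0.000000
Backward induction: V(k, j) = exp(-r*dt) * [p_u * V(k+1, j+1) + p_m * V(k+1, j) + p_d * V(k+1, j-1)]
  V(2,-2) = exp(-r*dt) * [p_u*0.954914 + p_m*1.605103 + p_d*2.204816] = 1.596817
  V(2,-1) = exp(-r*dt) * [p_u*0.250000 + p_m*0.954914 + p_d*1.605103] = 0.946628
  V(2,+0) = exp(-r*dt) * [p_u*0.000000 + p_m*0.250000 + p_d*0.954914] = 0.326710
  V(2,+1) = exp(-r*dt) * [p_u*0.000000 + p_m*0.000000 + p_d*0.250000] = 0.041939
  V(2,+2) = exp(-r*dt) * [p_u*0.000000 + p_m*0.000000 + p_d*0.000000] = 0.000000
  V(1,-1) = exp(-r*dt) * [p_u*0.326710 + p_m*0.946628 + p_d*1.596817] = 0.952398
  V(1,+0) = exp(-r*dt) * [p_u*0.041939 + p_m*0.326710 + p_d*0.946628] = 0.383346
  V(1,+1) = exp(-r*dt) * [p_u*0.000000 + p_m*0.041939 + p_d*0.326710] = 0.082741
  V(0,+0) = exp(-r*dt) * [p_u*0.082741 + p_m*0.383346 + p_d*0.952398] = 0.428782


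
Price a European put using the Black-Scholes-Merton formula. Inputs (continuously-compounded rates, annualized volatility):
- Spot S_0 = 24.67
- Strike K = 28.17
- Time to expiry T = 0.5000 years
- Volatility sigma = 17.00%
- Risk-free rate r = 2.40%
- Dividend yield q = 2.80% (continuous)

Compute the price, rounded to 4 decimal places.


d1 = (ln(S/K) + (r - q + 0.5*sigma^2) * T) / (sigma * sqrt(T)) = -1.06019973
d2 = d1 - sigma * sqrt(T) = -1.18040788
exp(-rT) = 0.98807171; exp(-qT) = 0.98609754
P = K * exp(-rT) * N(-d2) - S_0 * exp(-qT) * N(-d1)
N(-d1) = 0.85547313; N(-d2) = 0.88108099
P = 28.1700 * 0.98807171 * 0.88108099 - 24.6700 * 0.98609754 * 0.85547313 = 3.7129

Answer: Price = 3.7129


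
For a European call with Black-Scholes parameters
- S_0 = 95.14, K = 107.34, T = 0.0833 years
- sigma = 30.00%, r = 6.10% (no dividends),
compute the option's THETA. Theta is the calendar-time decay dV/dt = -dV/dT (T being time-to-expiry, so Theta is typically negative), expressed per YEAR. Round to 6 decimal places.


Answer: Theta = -9.115528

Derivation:
d1 = -1.2914684302; d2 = -1.3780536483
phi(d1) = 0.1732735211; exp(-qT) = 1.0000000000; exp(-rT) = 0.9949315880
Theta = -S*exp(-qT)*phi(d1)*sigma/(2*sqrt(T)) - r*K*exp(-rT)*N(d2) + q*S*exp(-qT)*N(d1)
N(d1) = 0.0982706477; N(d2) = 0.0840933625; sqrt(T) = 0.2886173938
Term 1 = -95.1400 * 1.0000000000 * 0.1732735211 * 0.3000 / (2 * 0.2886173938) = -8.5676971407
Term 2 = -0.0610 * 107.3400 * 0.9949315880 * 0.0840933625 = -0.5478306969
Term 3 = 0 (no dividend yield, q = 0)
Theta = -8.5676971407 + (-0.5478306969) + (0.0000000000) = -9.115528


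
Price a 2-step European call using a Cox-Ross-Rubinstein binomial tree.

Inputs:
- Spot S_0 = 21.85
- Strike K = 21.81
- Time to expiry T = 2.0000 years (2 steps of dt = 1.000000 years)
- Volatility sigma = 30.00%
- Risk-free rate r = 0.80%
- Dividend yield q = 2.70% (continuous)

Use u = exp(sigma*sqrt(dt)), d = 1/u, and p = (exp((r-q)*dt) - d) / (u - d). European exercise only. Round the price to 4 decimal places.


Answer: Price = V(0,0) = 2.7784

Derivation:
dt = T/N = 1.000000
u = exp(sigma*sqrt(dt)) = 1.349859; d = 1/u = 0.740818
p = (exp((r-q)*dt) - d) / (u - d) = 0.394655
Discount per step: exp(-r*dt) = 0.992032
Stock lattice S(k, i) with i counting down-moves:
  k=0: S(0,0) = 21.8500
  k=1: S(1,0) = 29.4944; S(1,1) = 16.1869
  k=2: S(2,0) = 39.8133; S(2,1) = 21.8500; S(2,2) = 11.9915
Terminal payoffs V(N, i) = max(S_T - K, 0):
  V(2,0) = 18.003296; V(2,1) = 0.040000; V(2,2) = 0.000000
Backward induction: V(k, i) = exp(-r*dt) * [p * V(k+1, i) + (1-p) * V(k+1, i+1)].
  V(1,0) = exp(-r*dt) * [p*18.003296 + (1-p)*0.040000] = 7.072504
  V(1,1) = exp(-r*dt) * [p*0.040000 + (1-p)*0.000000] = 0.015660
  V(0,0) = exp(-r*dt) * [p*7.072504 + (1-p)*0.015660] = 2.778366


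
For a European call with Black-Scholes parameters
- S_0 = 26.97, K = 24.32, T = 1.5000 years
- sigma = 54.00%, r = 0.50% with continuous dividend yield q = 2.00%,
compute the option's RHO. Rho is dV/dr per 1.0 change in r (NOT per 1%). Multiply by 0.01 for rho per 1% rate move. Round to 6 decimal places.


Answer: Rho = 15.116244

Derivation:
d1 = 0.4530438332; d2 = -0.2083183974
phi(d1) = 0.3600318099; exp(-qT) = 0.9704455335; exp(-rT) = 0.9925280548
N(d2) = 0.4174901839
Rho = K*T*exp(-rT)*N(d2) = 24.3200 * 1.5000 * 0.9925280548 * 0.4174901839 = 15.116244


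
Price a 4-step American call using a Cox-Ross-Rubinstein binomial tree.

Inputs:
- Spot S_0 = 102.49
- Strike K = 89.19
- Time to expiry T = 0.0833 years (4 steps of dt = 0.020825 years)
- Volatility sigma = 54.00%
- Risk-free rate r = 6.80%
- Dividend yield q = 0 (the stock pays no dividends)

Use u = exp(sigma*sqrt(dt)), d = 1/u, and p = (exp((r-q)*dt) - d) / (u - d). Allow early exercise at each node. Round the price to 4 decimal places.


dt = T/N = 0.020825
u = exp(sigma*sqrt(dt)) = 1.081043; d = 1/u = 0.925032
p = (exp((r-q)*dt) - d) / (u - d) = 0.489612
Discount per step: exp(-r*dt) = 0.998585
Stock lattice S(k, i) with i counting down-moves:
  k=0: S(0,0) = 102.4900
  k=1: S(1,0) = 110.7961; S(1,1) = 94.8066
  k=2: S(2,0) = 119.7754; S(2,1) = 102.4900; S(2,2) = 87.6991
  k=3: S(3,0) = 129.4824; S(3,1) = 110.7961; S(3,2) = 94.8066; S(3,3) = 81.1245
  k=4: S(4,0) = 139.9761; S(4,1) = 119.7754; S(4,2) = 102.4900; S(4,3) = 87.6991; S(4,4) = 75.0428
Terminal payoffs V(N, i) = max(S_T - K, 0):
  V(4,0) = 50.786145; V(4,1) = 30.585436; V(4,2) = 13.300000; V(4,3) = 0.000000; V(4,4) = 0.000000
Backward induction: V(k, i) = exp(-r*dt) * [p * V(k+1, i) + (1-p) * V(k+1, i+1)]; then take max(V_cont, immediate exercise) for American.
  V(3,0) = exp(-r*dt) * [p*50.786145 + (1-p)*30.585436] = 40.418659; exercise = 40.292446; V(3,0) = max -> 40.418659
  V(3,1) = exp(-r*dt) * [p*30.585436 + (1-p)*13.300000] = 21.732352; exercise = 21.606139; V(3,1) = max -> 21.732352
  V(3,2) = exp(-r*dt) * [p*13.300000 + (1-p)*0.000000] = 6.502618; exercise = 5.616553; V(3,2) = max -> 6.502618
  V(3,3) = exp(-r*dt) * [p*0.000000 + (1-p)*0.000000] = 0.000000; exercise = 0.000000; V(3,3) = max -> 0.000000
  V(2,0) = exp(-r*dt) * [p*40.418659 + (1-p)*21.732352] = 30.837683; exercise = 30.585436; V(2,0) = max -> 30.837683
  V(2,1) = exp(-r*dt) * [p*21.732352 + (1-p)*6.502618] = 13.939518; exercise = 13.300000; V(2,1) = max -> 13.939518
  V(2,2) = exp(-r*dt) * [p*6.502618 + (1-p)*0.000000] = 3.179252; exercise = 0.000000; V(2,2) = max -> 3.179252
  V(1,0) = exp(-r*dt) * [p*30.837683 + (1-p)*13.939518] = 22.181620; exercise = 21.606139; V(1,0) = max -> 22.181620
  V(1,1) = exp(-r*dt) * [p*13.939518 + (1-p)*3.179252] = 8.435648; exercise = 5.616553; V(1,1) = max -> 8.435648
  V(0,0) = exp(-r*dt) * [p*22.181620 + (1-p)*8.435648] = 15.144373; exercise = 13.300000; V(0,0) = max -> 15.144373

Answer: Price = V(0,0) = 15.1444


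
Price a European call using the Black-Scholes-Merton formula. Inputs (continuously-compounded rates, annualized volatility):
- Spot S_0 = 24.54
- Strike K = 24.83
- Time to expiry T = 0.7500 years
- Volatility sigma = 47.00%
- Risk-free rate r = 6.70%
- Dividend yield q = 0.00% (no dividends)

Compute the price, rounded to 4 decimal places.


Answer: Price = 4.3633

Derivation:
d1 = (ln(S/K) + (r - q + 0.5*sigma^2) * T) / (sigma * sqrt(T)) = 0.29810766
d2 = d1 - sigma * sqrt(T) = -0.10892428
exp(-rT) = 0.95099165; exp(-qT) = 1.00000000
C = S_0 * exp(-qT) * N(d1) - K * exp(-rT) * N(d2)
N(d1) = 0.61718950; N(d2) = 0.45663128
C = 24.5400 * 1.00000000 * 0.61718950 - 24.8300 * 0.95099165 * 0.45663128 = 4.3633


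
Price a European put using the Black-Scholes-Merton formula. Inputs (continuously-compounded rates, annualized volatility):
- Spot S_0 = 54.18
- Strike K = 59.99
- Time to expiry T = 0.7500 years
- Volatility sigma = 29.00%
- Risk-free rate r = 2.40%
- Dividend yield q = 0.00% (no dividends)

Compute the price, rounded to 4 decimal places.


d1 = (ln(S/K) + (r - q + 0.5*sigma^2) * T) / (sigma * sqrt(T)) = -0.20835793
d2 = d1 - sigma * sqrt(T) = -0.45950530
exp(-rT) = 0.98216103; exp(-qT) = 1.00000000
P = K * exp(-rT) * N(-d2) - S_0 * exp(-qT) * N(-d1)
N(-d1) = 0.58252525; N(-d2) = 0.67706432
P = 59.9900 * 0.98216103 * 0.67706432 - 54.1800 * 1.00000000 * 0.58252525 = 8.3313

Answer: Price = 8.3313


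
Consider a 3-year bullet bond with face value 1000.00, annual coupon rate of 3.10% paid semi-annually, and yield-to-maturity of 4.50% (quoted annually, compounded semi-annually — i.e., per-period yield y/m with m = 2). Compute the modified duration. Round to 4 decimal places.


Coupon per period c = face * coupon_rate / m = 15.500000
Periods per year m = 2; per-period yield y/m = 0.022500
Number of cashflows N = 6
Cashflows (t years, CF_t, discount factor 1/(1+y/m)^(m*t), PV):
  t = 0.5000: CF_t = 15.500000, DF = 0.977995, PV = 15.158924
  t = 1.0000: CF_t = 15.500000, DF = 0.956474, PV = 14.825354
  t = 1.5000: CF_t = 15.500000, DF = 0.935427, PV = 14.499123
  t = 2.0000: CF_t = 15.500000, DF = 0.914843, PV = 14.180072
  t = 2.5000: CF_t = 15.500000, DF = 0.894712, PV = 13.868041
  t = 3.0000: CF_t = 1015.500000, DF = 0.875024, PV = 888.587148
Price P = sum_t PV_t = 961.118662
First compute Macaulay numerator sum_t t * PV_t:
  t * PV_t at t = 0.5000: 7.579462
  t * PV_t at t = 1.0000: 14.825354
  t * PV_t at t = 1.5000: 21.748685
  t * PV_t at t = 2.0000: 28.360144
  t * PV_t at t = 2.5000: 34.670102
  t * PV_t at t = 3.0000: 2665.761445
Macaulay duration D = 2772.945192 / 961.118662 = 2.885123
Modified duration = D / (1 + y/m) = 2.885123 / (1 + 0.022500) = 2.821636

Answer: Modified duration = 2.8216


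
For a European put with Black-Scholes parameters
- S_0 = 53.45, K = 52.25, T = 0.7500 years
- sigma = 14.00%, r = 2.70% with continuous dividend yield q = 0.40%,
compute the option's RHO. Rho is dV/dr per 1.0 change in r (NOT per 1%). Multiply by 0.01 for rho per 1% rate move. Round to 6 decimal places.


d1 = 0.3901794700; d2 = 0.2689359135
phi(d1) = 0.3697018006; exp(-qT) = 0.9970044955; exp(-rT) = 0.9799536543
N(-d2) = 0.3939894999
Rho = -K*T*exp(-rT)*N(-d2) = -52.2500 * 0.7500 * 0.9799536543 * 0.3939894999 = -15.129959

Answer: Rho = -15.129959


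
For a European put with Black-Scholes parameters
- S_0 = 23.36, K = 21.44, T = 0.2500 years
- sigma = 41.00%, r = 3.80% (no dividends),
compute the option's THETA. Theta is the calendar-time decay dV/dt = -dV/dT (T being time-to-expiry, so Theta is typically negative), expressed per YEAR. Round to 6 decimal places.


Answer: Theta = -2.963750

Derivation:
d1 = 0.5672162037; d2 = 0.3622162037
phi(d1) = 0.3396615345; exp(-qT) = 1.0000000000; exp(-rT) = 0.9905449824
Theta = -S*exp(-qT)*phi(d1)*sigma/(2*sqrt(T)) + r*K*exp(-rT)*N(-d2) - q*S*exp(-qT)*N(-d1)
N(-d1) = 0.2852836502; N(-d2) = 0.3585952359; sqrt(T) = 0.5000000000
Term 1 = -23.3600 * 1.0000000000 * 0.3396615345 * 0.4100 / (2 * 0.5000000000) = -3.2531423128
Term 2 = 0.0380 * 21.4400 * 0.9905449824 * 0.3585952359 = 0.2893923827
Term 3 = 0 (no dividend yield, q = 0)
Theta = -3.2531423128 + (0.2893923827) + (0.0000000000) = -2.963750


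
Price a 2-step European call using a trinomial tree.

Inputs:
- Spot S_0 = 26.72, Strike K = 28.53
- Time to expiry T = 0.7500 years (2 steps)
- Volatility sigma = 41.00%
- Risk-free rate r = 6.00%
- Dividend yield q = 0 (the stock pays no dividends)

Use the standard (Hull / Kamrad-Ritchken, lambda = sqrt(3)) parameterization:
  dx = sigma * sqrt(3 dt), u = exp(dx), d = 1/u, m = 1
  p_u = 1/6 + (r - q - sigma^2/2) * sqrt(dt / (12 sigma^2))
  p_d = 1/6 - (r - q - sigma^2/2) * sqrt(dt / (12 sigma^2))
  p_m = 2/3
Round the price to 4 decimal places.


Answer: Price = V(0,0) = 3.3622

Derivation:
dt = T/N = 0.375000; dx = sigma*sqrt(3*dt) = 0.434871
u = exp(dx) = 1.544763; d = 1/u = 0.647348
p_u = 0.156297, p_m = 0.666667, p_d = 0.177036
Discount per step: exp(-r*dt) = 0.977751
Stock lattice S(k, j) with j the centered position index:
  k=0: S(0,+0) = 26.7200
  k=1: S(1,-1) = 17.2971; S(1,+0) = 26.7200; S(1,+1) = 41.2761
  k=2: S(2,-2) = 11.1973; S(2,-1) = 17.2971; S(2,+0) = 26.7200; S(2,+1) = 41.2761; S(2,+2) = 63.7618
Terminal payoffs V(N, j) = max(S_T - K, 0):
  V(2,-2) = 0.000000; V(2,-1) = 0.000000; V(2,+0) = 0.000000; V(2,+1) = 12.746074; V(2,+2) = 35.231763
Backward induction: V(k, j) = exp(-r*dt) * [p_u * V(k+1, j+1) + p_m * V(k+1, j) + p_d * V(k+1, j-1)]
  V(1,-1) = exp(-r*dt) * [p_u*0.000000 + p_m*0.000000 + p_d*0.000000] = 0.000000
  V(1,+0) = exp(-r*dt) * [p_u*12.746074 + p_m*0.000000 + p_d*0.000000] = 1.947852
  V(1,+1) = exp(-r*dt) * [p_u*35.231763 + p_m*12.746074 + p_d*0.000000] = 13.692437
  V(0,+0) = exp(-r*dt) * [p_u*13.692437 + p_m*1.947852 + p_d*0.000000] = 3.362152
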